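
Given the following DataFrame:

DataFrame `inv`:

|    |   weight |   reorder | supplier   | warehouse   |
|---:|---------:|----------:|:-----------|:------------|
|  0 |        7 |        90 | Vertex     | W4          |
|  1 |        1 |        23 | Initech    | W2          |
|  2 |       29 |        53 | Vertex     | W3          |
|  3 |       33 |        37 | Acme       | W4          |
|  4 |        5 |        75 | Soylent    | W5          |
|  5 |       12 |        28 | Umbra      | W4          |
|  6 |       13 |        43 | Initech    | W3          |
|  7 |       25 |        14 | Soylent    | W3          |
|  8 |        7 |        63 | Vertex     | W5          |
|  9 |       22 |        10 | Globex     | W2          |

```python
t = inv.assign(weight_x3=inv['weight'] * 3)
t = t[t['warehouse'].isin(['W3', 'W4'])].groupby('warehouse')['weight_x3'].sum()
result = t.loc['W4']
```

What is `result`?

156

add column weight_x3 = inv['weight'] * 3:
   weight  reorder supplier warehouse  weight_x3
0       7       90   Vertex        W4         21
1       1       23  Initech        W2          3
2      29       53   Vertex        W3         87
3      33       37     Acme        W4         99
4       5       75  Soylent        W5         15
5      12       28    Umbra        W4         36
6      13       43  Initech        W3         39
7      25       14  Soylent        W3         75
8       7       63   Vertex        W5         21
9      22       10   Globex        W2         66
filter rows where warehouse in ['W3', 'W4']:
   weight  reorder supplier warehouse  weight_x3
0       7       90   Vertex        W4         21
2      29       53   Vertex        W3         87
3      33       37     Acme        W4         99
5      12       28    Umbra        W4         36
6      13       43  Initech        W3         39
7      25       14  Soylent        W3         75
group by warehouse, sum of weight_x3:
warehouse
W3    201
W4    156
Name: weight_x3, dtype: int64
Hence 156.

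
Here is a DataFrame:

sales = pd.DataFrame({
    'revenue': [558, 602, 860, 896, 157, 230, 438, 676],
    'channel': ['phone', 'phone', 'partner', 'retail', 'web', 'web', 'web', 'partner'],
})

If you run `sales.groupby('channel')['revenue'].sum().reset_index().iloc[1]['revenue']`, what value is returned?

group by channel, sum of revenue:
channel
partner    1536
phone      1160
retail      896
web         825
Name: revenue, dtype: int64
reset_index():
   channel  revenue
0  partner     1536
1    phone     1160
2   retail      896
3      web      825
Reading off the value at position 1, column 'revenue', we get 1160.

1160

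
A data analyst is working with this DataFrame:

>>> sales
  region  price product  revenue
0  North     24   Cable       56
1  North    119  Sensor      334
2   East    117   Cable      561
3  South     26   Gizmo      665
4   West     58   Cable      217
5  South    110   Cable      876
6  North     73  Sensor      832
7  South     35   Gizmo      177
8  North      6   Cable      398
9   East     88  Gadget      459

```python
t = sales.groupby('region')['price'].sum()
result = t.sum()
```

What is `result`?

656

group by region, sum of price:
region
East     205
North    222
South    171
West      58
Name: price, dtype: int64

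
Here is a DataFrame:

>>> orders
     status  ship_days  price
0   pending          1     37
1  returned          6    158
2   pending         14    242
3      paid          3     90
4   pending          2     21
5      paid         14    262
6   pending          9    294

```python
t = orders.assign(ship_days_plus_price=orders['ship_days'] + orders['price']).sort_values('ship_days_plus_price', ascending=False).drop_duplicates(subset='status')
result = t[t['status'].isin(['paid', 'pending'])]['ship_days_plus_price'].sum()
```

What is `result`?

add column ship_days_plus_price = orders['ship_days'] + orders['price']:
     status  ship_days  price  ship_days_plus_price
0   pending          1     37                    38
1  returned          6    158                   164
2   pending         14    242                   256
3      paid          3     90                    93
4   pending          2     21                    23
5      paid         14    262                   276
6   pending          9    294                   303
sort by ship_days_plus_price descending:
     status  ship_days  price  ship_days_plus_price
6   pending          9    294                   303
5      paid         14    262                   276
2   pending         14    242                   256
1  returned          6    158                   164
3      paid          3     90                    93
0   pending          1     37                    38
4   pending          2     21                    23
drop duplicate status (keep=first):
     status  ship_days  price  ship_days_plus_price
6   pending          9    294                   303
5      paid         14    262                   276
1  returned          6    158                   164
filter rows where status in ['paid', 'pending']:
    status  ship_days  price  ship_days_plus_price
6  pending          9    294                   303
5     paid         14    262                   276
Then the sum of column 'ship_days_plus_price': 579

579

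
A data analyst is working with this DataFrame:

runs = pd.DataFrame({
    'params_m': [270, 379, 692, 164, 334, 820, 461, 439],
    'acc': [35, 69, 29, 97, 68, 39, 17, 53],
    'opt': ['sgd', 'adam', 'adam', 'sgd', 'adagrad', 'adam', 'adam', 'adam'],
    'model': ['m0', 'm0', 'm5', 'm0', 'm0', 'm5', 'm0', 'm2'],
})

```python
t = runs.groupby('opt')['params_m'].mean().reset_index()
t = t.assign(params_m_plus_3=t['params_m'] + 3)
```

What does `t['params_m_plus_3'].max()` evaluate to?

561.2

group by opt, mean of params_m:
opt
adagrad    334.0
adam       558.2
sgd        217.0
Name: params_m, dtype: float64
reset_index():
       opt  params_m
0  adagrad     334.0
1     adam     558.2
2      sgd     217.0
add column params_m_plus_3 = t['params_m'] + 3:
       opt  params_m  params_m_plus_3
0  adagrad     334.0            337.0
1     adam     558.2            561.2
2      sgd     217.0            220.0
Reading off the max of column 'params_m_plus_3', we get 561.2.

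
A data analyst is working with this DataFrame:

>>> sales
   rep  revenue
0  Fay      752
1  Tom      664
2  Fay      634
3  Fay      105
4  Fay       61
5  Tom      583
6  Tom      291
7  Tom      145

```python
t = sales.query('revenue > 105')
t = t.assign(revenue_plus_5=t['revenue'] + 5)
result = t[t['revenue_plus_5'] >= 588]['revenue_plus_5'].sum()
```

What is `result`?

2653

filter rows where revenue > 105:
   rep  revenue
0  Fay      752
1  Tom      664
2  Fay      634
5  Tom      583
6  Tom      291
7  Tom      145
add column revenue_plus_5 = t['revenue'] + 5:
   rep  revenue  revenue_plus_5
0  Fay      752             757
1  Tom      664             669
2  Fay      634             639
5  Tom      583             588
6  Tom      291             296
7  Tom      145             150
filter rows where revenue_plus_5 >= 588:
   rep  revenue  revenue_plus_5
0  Fay      752             757
1  Tom      664             669
2  Fay      634             639
5  Tom      583             588
Finally, sum of column 'revenue_plus_5' = 2653.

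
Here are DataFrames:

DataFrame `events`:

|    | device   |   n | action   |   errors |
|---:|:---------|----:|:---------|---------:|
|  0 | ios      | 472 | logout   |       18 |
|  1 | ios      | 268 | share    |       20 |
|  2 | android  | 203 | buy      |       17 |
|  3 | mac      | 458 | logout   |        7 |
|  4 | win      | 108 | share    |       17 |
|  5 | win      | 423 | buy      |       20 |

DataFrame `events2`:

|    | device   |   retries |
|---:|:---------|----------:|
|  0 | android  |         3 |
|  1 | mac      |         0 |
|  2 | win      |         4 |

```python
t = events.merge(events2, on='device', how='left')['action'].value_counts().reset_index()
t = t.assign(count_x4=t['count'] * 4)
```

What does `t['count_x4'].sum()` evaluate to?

24

merge on 'device' (how='left') → 6 rows:
    device    n  action  errors  retries
0      ios  472  logout      18      NaN
1      ios  268   share      20      NaN
2  android  203     buy      17      3.0
3      mac  458  logout       7      0.0
4      win  108   share      17      4.0
5      win  423     buy      20      4.0
value_counts of action:
action
logout    2
share     2
buy       2
Name: count, dtype: int64
reset_index():
   action  count
0  logout      2
1   share      2
2     buy      2
add column count_x4 = t['count'] * 4:
   action  count  count_x4
0  logout      2         8
1   share      2         8
2     buy      2         8
Then the sum of column 'count_x4': 24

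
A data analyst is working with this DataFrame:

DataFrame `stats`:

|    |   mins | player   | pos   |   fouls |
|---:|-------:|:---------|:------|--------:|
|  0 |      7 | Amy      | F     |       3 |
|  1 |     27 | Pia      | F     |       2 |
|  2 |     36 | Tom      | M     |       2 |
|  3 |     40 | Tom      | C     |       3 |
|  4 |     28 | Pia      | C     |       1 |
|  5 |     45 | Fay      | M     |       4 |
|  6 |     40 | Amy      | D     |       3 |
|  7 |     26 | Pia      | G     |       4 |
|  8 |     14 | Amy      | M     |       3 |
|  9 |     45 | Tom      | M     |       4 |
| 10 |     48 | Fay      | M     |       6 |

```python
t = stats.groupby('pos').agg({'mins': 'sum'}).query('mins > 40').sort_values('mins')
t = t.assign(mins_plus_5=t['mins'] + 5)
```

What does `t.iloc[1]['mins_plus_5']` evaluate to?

193

group by pos, sum of mins:
     mins
pos      
C      68
D      40
F      34
G      26
M     188
filter rows where mins > 40:
     mins
pos      
C      68
M     188
sort by mins:
     mins
pos      
C      68
M     188
add column mins_plus_5 = t['mins'] + 5:
     mins  mins_plus_5
pos                   
C      68           73
M     188          193
Reading off the value at position 1, column 'mins_plus_5', we get 193.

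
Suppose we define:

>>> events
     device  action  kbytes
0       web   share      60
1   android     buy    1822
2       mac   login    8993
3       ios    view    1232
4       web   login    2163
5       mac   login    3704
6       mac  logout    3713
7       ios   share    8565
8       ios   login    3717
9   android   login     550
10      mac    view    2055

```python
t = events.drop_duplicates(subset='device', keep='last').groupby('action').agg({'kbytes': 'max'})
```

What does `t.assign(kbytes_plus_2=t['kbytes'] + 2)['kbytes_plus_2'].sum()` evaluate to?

5776

drop duplicate device (keep=last):
     device action  kbytes
4       web  login    2163
8       ios  login    3717
9   android  login     550
10      mac   view    2055
group by action, max of kbytes:
        kbytes
action        
login     3717
view      2055
add column kbytes_plus_2 = t['kbytes'] + 2:
        kbytes  kbytes_plus_2
action                       
login     3717           3719
view      2055           2057
Reading off the sum of column 'kbytes_plus_2', we get 5776.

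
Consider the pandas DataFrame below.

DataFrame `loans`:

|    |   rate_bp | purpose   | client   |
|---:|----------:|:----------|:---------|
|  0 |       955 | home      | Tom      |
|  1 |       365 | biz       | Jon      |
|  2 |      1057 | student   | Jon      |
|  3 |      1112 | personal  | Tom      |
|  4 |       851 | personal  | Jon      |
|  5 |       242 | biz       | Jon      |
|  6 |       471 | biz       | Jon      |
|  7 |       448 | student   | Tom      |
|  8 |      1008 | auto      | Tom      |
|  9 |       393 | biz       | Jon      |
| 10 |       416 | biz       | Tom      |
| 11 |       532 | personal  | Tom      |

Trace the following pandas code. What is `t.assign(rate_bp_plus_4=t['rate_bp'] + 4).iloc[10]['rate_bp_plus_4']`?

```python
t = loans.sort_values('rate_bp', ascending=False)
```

sort by rate_bp descending:
    rate_bp   purpose client
3      1112  personal    Tom
2      1057   student    Jon
8      1008      auto    Tom
0       955      home    Tom
4       851  personal    Jon
11      532  personal    Tom
6       471       biz    Jon
7       448   student    Tom
10      416       biz    Tom
9       393       biz    Jon
1       365       biz    Jon
5       242       biz    Jon
add column rate_bp_plus_4 = t['rate_bp'] + 4:
    rate_bp   purpose client  rate_bp_plus_4
3      1112  personal    Tom            1116
2      1057   student    Jon            1061
8      1008      auto    Tom            1012
0       955      home    Tom             959
4       851  personal    Jon             855
11      532  personal    Tom             536
6       471       biz    Jon             475
7       448   student    Tom             452
10      416       biz    Tom             420
9       393       biz    Jon             397
1       365       biz    Jon             369
5       242       biz    Jon             246
Hence 369.

369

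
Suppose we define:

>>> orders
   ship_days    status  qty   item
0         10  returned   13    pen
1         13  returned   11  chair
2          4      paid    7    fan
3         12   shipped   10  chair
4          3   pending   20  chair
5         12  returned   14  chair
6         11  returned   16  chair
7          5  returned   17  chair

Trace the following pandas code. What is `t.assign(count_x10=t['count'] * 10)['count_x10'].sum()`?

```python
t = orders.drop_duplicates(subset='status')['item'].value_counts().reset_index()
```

drop duplicate status (keep=first):
   ship_days    status  qty   item
0         10  returned   13    pen
2          4      paid    7    fan
3         12   shipped   10  chair
4          3   pending   20  chair
value_counts of item:
item
chair    2
pen      1
fan      1
Name: count, dtype: int64
reset_index():
    item  count
0  chair      2
1    pen      1
2    fan      1
add column count_x10 = t['count'] * 10:
    item  count  count_x10
0  chair      2         20
1    pen      1         10
2    fan      1         10
The sum of column 'count_x10' is 40.

40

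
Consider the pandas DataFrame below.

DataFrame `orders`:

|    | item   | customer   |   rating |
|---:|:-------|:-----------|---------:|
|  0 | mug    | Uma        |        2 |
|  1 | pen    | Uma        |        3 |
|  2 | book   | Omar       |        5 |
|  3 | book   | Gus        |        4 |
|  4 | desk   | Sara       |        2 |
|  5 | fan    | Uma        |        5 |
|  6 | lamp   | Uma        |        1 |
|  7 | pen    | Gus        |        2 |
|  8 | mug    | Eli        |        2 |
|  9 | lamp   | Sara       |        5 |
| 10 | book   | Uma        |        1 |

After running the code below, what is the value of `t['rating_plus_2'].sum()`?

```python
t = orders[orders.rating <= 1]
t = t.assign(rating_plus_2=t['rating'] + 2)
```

6

filter rows where rating <= 1:
    item customer  rating
6   lamp      Uma       1
10  book      Uma       1
add column rating_plus_2 = t['rating'] + 2:
    item customer  rating  rating_plus_2
6   lamp      Uma       1              3
10  book      Uma       1              3
So sum() = 6.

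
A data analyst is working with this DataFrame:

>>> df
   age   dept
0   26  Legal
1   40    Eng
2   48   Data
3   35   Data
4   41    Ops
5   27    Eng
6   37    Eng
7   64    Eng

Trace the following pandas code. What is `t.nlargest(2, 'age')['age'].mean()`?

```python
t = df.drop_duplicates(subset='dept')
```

drop duplicate dept (keep=first):
   age   dept
0   26  Legal
1   40    Eng
2   48   Data
4   41    Ops
take 2 rows with largest age:
   age  dept
2   48  Data
4   41   Ops
Then the mean of column 'age': 44.5

44.5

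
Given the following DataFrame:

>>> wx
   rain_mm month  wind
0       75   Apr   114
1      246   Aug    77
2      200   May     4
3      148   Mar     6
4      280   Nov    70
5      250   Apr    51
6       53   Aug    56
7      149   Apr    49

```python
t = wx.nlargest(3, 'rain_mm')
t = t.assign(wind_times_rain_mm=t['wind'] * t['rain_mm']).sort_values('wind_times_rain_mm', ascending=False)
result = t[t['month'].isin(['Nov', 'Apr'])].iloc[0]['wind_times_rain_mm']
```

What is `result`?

19600

take 3 rows with largest rain_mm:
   rain_mm month  wind
4      280   Nov    70
5      250   Apr    51
1      246   Aug    77
add column wind_times_rain_mm = t['wind'] * t['rain_mm']:
   rain_mm month  wind  wind_times_rain_mm
4      280   Nov    70               19600
5      250   Apr    51               12750
1      246   Aug    77               18942
sort by wind_times_rain_mm descending:
   rain_mm month  wind  wind_times_rain_mm
4      280   Nov    70               19600
1      246   Aug    77               18942
5      250   Apr    51               12750
filter rows where month in ['Nov', 'Apr']:
   rain_mm month  wind  wind_times_rain_mm
4      280   Nov    70               19600
5      250   Apr    51               12750
Then the value at position 0, column 'wind_times_rain_mm': 19600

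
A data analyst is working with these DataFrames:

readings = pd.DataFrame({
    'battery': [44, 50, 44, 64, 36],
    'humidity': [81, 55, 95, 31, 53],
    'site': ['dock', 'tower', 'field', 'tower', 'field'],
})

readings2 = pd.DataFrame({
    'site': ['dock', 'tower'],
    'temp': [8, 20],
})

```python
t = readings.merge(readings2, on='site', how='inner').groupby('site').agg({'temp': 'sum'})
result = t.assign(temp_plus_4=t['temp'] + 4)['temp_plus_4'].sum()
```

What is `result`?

56

merge on 'site' (how='inner') → 3 rows:
   battery  humidity   site  temp
0       44        81   dock     8
1       50        55  tower    20
2       64        31  tower    20
group by site, sum of temp:
       temp
site       
dock      8
tower    40
add column temp_plus_4 = t['temp'] + 4:
       temp  temp_plus_4
site                    
dock      8           12
tower    40           44
Finally, sum of column 'temp_plus_4' = 56.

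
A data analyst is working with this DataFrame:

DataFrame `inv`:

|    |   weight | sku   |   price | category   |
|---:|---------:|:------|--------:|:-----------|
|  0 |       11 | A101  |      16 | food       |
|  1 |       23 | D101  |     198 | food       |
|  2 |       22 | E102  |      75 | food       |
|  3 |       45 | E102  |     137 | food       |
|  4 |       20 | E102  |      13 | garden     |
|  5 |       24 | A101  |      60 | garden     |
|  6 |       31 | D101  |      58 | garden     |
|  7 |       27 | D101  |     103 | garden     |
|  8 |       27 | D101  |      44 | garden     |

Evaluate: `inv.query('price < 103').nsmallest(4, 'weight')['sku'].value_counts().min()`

2

filter rows where price < 103:
   weight   sku  price category
0      11  A101     16     food
2      22  E102     75     food
4      20  E102     13   garden
5      24  A101     60   garden
6      31  D101     58   garden
8      27  D101     44   garden
take 4 rows with smallest weight:
   weight   sku  price category
0      11  A101     16     food
4      20  E102     13   garden
2      22  E102     75     food
5      24  A101     60   garden
value_counts of sku:
sku
A101    2
E102    2
Name: count, dtype: int64
Taking the min of the resulting series gives 2.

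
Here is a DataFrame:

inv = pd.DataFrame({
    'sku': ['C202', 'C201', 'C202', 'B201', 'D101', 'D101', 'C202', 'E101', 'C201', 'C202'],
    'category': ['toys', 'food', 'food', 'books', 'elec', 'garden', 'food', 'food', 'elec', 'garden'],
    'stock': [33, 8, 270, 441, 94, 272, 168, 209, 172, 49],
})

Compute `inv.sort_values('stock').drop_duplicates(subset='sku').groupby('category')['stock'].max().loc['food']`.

209

sort by stock:
    sku category  stock
1  C201     food      8
0  C202     toys     33
9  C202   garden     49
4  D101     elec     94
6  C202     food    168
8  C201     elec    172
7  E101     food    209
2  C202     food    270
5  D101   garden    272
3  B201    books    441
drop duplicate sku (keep=first):
    sku category  stock
1  C201     food      8
0  C202     toys     33
4  D101     elec     94
7  E101     food    209
3  B201    books    441
group by category, max of stock:
category
books    441
elec      94
food     209
toys      33
Name: stock, dtype: int64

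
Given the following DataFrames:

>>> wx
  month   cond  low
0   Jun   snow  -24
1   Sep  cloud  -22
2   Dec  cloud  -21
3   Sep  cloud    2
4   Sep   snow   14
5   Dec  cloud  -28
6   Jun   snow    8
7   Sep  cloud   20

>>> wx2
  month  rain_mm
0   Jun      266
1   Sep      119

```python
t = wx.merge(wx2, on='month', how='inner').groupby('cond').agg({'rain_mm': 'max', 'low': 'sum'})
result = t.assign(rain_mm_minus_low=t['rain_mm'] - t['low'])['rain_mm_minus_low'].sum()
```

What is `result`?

merge on 'month' (how='inner') → 6 rows:
  month   cond  low  rain_mm
0   Jun   snow  -24      266
1   Sep  cloud  -22      119
2   Sep  cloud    2      119
3   Sep   snow   14      119
4   Jun   snow    8      266
5   Sep  cloud   20      119
group by cond: max(rain_mm), sum(low):
       rain_mm  low
cond               
cloud      119    0
snow       266   -2
add column rain_mm_minus_low = t['rain_mm'] - t['low']:
       rain_mm  low  rain_mm_minus_low
cond                                  
cloud      119    0                119
snow       266   -2                268
The sum of column 'rain_mm_minus_low' is 387.

387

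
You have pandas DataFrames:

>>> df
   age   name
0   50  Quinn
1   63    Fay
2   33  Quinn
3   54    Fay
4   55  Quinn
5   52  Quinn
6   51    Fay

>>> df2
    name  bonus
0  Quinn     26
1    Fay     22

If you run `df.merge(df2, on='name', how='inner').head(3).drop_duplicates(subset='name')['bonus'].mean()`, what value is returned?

24.0

merge on 'name' (how='inner') → 7 rows:
   age   name  bonus
0   50  Quinn     26
1   63    Fay     22
2   33  Quinn     26
3   54    Fay     22
4   55  Quinn     26
5   52  Quinn     26
6   51    Fay     22
take first 3 rows:
   age   name  bonus
0   50  Quinn     26
1   63    Fay     22
2   33  Quinn     26
drop duplicate name (keep=first):
   age   name  bonus
0   50  Quinn     26
1   63    Fay     22
Taking the mean of column 'bonus' gives 24.0.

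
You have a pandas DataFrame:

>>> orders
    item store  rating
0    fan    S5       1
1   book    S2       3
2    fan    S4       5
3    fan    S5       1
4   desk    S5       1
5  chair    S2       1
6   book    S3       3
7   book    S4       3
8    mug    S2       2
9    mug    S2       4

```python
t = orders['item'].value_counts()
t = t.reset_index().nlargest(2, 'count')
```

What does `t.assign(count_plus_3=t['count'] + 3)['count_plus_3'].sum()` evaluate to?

12

value_counts of item:
item
fan      3
book     3
mug      2
desk     1
chair    1
Name: count, dtype: int64
reset_index():
    item  count
0    fan      3
1   book      3
2    mug      2
3   desk      1
4  chair      1
take 2 rows with largest count:
   item  count
0   fan      3
1  book      3
add column count_plus_3 = t['count'] + 3:
   item  count  count_plus_3
0   fan      3             6
1  book      3             6
sum of column 'count_plus_3' → 12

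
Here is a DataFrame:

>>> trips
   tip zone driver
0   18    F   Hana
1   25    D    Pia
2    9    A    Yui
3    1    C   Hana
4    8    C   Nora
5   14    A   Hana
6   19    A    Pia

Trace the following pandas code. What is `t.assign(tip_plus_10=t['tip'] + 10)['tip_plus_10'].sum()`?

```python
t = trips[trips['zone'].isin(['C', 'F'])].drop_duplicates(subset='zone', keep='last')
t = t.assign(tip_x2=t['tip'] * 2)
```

46

filter rows where zone in ['C', 'F']:
   tip zone driver
0   18    F   Hana
3    1    C   Hana
4    8    C   Nora
drop duplicate zone (keep=last):
   tip zone driver
0   18    F   Hana
4    8    C   Nora
add column tip_x2 = t['tip'] * 2:
   tip zone driver  tip_x2
0   18    F   Hana      36
4    8    C   Nora      16
add column tip_plus_10 = t['tip'] + 10:
   tip zone driver  tip_x2  tip_plus_10
0   18    F   Hana      36           28
4    8    C   Nora      16           18
So sum() = 46.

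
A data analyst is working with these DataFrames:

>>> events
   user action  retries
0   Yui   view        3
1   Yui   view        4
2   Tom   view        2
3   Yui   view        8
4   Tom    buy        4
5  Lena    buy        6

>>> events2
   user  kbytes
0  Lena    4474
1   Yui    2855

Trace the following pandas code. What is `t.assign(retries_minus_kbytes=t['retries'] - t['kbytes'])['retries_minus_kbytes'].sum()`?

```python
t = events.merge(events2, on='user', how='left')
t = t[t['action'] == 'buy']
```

-4468.0

merge on 'user' (how='left') → 6 rows:
   user action  retries  kbytes
0   Yui   view        3  2855.0
1   Yui   view        4  2855.0
2   Tom   view        2     NaN
3   Yui   view        8  2855.0
4   Tom    buy        4     NaN
5  Lena    buy        6  4474.0
filter rows where action == 'buy':
   user action  retries  kbytes
4   Tom    buy        4     NaN
5  Lena    buy        6  4474.0
add column retries_minus_kbytes = t['retries'] - t['kbytes']:
   user action  retries  kbytes  retries_minus_kbytes
4   Tom    buy        4     NaN                   NaN
5  Lena    buy        6  4474.0               -4468.0
sum of column 'retries_minus_kbytes' → -4468.0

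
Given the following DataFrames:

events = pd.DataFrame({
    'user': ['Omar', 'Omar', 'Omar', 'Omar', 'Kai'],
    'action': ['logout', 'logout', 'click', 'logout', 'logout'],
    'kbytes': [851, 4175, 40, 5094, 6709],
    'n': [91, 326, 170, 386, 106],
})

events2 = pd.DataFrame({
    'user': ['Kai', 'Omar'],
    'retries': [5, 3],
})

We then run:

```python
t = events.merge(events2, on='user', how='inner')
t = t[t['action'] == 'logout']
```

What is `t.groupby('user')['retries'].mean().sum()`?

8.0

merge on 'user' (how='inner') → 5 rows:
   user  action  kbytes    n  retries
0  Omar  logout     851   91        3
1  Omar  logout    4175  326        3
2  Omar   click      40  170        3
3  Omar  logout    5094  386        3
4   Kai  logout    6709  106        5
filter rows where action == 'logout':
   user  action  kbytes    n  retries
0  Omar  logout     851   91        3
1  Omar  logout    4175  326        3
3  Omar  logout    5094  386        3
4   Kai  logout    6709  106        5
group by user, mean of retries:
user
Kai     5.0
Omar    3.0
Name: retries, dtype: float64
The sum of the resulting series is 8.0.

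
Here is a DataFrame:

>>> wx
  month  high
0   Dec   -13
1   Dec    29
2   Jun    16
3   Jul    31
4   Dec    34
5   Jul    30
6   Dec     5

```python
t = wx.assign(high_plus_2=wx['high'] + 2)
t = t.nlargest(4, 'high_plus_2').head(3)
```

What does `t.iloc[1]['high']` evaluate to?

add column high_plus_2 = wx['high'] + 2:
  month  high  high_plus_2
0   Dec   -13          -11
1   Dec    29           31
2   Jun    16           18
3   Jul    31           33
4   Dec    34           36
5   Jul    30           32
6   Dec     5            7
take 4 rows with largest high_plus_2:
  month  high  high_plus_2
4   Dec    34           36
3   Jul    31           33
5   Jul    30           32
1   Dec    29           31
take first 3 rows:
  month  high  high_plus_2
4   Dec    34           36
3   Jul    31           33
5   Jul    30           32
So iloc[1]['high'] = 31.

31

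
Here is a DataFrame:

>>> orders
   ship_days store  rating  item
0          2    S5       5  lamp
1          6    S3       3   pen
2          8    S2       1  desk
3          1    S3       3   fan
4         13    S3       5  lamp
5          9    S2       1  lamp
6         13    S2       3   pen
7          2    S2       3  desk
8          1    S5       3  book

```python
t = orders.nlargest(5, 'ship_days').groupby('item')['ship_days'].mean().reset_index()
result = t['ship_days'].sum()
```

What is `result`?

take 5 rows with largest ship_days:
   ship_days store  rating  item
4         13    S3       5  lamp
6         13    S2       3   pen
5          9    S2       1  lamp
2          8    S2       1  desk
1          6    S3       3   pen
group by item, mean of ship_days:
item
desk     8.0
lamp    11.0
pen      9.5
Name: ship_days, dtype: float64
reset_index():
   item  ship_days
0  desk        8.0
1  lamp       11.0
2   pen        9.5
So sum() = 28.5.

28.5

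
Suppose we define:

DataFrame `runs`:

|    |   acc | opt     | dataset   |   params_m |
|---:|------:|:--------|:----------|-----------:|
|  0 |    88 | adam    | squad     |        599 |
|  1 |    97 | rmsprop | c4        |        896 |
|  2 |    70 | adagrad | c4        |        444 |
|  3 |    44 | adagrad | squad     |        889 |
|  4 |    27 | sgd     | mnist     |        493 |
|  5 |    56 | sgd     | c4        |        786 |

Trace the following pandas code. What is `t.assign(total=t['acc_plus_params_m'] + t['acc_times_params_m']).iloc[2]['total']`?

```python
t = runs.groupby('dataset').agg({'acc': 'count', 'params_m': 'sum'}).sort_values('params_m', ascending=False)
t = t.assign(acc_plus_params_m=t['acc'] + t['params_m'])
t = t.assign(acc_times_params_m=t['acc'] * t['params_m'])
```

987

group by dataset: count(acc), sum(params_m):
         acc  params_m
dataset               
c4         3      2126
mnist      1       493
squad      2      1488
sort by params_m descending:
         acc  params_m
dataset               
c4         3      2126
squad      2      1488
mnist      1       493
add column acc_plus_params_m = t['acc'] + t['params_m']:
         acc  params_m  acc_plus_params_m
dataset                                  
c4         3      2126               2129
squad      2      1488               1490
mnist      1       493                494
add column acc_times_params_m = t['acc'] * t['params_m']:
         acc  params_m  acc_plus_params_m  acc_times_params_m
dataset                                                      
c4         3      2126               2129                6378
squad      2      1488               1490                2976
mnist      1       493                494                 493
add column total = t['acc_plus_params_m'] + t['acc_times_params_m']:
         acc  params_m  acc_plus_params_m  acc_times_params_m  total
dataset                                                             
c4         3      2126               2129                6378   8507
squad      2      1488               1490                2976   4466
mnist      1       493                494                 493    987
So iloc[2]['total'] = 987.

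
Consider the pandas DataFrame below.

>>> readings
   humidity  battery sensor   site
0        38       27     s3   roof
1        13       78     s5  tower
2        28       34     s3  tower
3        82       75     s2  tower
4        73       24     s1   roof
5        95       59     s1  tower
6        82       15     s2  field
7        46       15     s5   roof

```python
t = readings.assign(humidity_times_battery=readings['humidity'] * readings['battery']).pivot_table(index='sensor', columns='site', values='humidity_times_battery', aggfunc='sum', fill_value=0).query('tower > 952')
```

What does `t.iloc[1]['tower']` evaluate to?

add column humidity_times_battery = readings['humidity'] * readings['battery']:
   humidity  battery sensor   site  humidity_times_battery
0        38       27     s3   roof                    1026
1        13       78     s5  tower                    1014
2        28       34     s3  tower                     952
3        82       75     s2  tower                    6150
4        73       24     s1   roof                    1752
5        95       59     s1  tower                    5605
6        82       15     s2  field                    1230
7        46       15     s5   roof                     690
pivot: rows=sensor, cols=site, sum(humidity_times_battery):
site    field  roof  tower
sensor                    
s1          0  1752   5605
s2       1230     0   6150
s3          0  1026    952
s5          0   690   1014
filter rows where tower > 952:
site    field  roof  tower
sensor                    
s1          0  1752   5605
s2       1230     0   6150
s5          0   690   1014
Hence 6150.

6150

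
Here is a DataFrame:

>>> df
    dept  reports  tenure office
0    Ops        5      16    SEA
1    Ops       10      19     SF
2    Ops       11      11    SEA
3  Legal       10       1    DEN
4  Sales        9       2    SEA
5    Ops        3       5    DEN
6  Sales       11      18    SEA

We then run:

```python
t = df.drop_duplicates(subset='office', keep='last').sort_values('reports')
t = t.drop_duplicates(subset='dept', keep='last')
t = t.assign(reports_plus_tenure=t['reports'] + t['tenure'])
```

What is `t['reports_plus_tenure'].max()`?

drop duplicate office (keep=last):
    dept  reports  tenure office
1    Ops       10      19     SF
5    Ops        3       5    DEN
6  Sales       11      18    SEA
sort by reports:
    dept  reports  tenure office
5    Ops        3       5    DEN
1    Ops       10      19     SF
6  Sales       11      18    SEA
drop duplicate dept (keep=last):
    dept  reports  tenure office
1    Ops       10      19     SF
6  Sales       11      18    SEA
add column reports_plus_tenure = t['reports'] + t['tenure']:
    dept  reports  tenure office  reports_plus_tenure
1    Ops       10      19     SF                   29
6  Sales       11      18    SEA                   29

29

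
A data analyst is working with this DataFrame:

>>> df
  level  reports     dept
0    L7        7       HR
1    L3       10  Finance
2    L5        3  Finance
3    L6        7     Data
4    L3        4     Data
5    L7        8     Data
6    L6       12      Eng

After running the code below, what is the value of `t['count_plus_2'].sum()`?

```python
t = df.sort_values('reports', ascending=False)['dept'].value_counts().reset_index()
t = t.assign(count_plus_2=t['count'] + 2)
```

15

sort by reports descending:
  level  reports     dept
6    L6       12      Eng
1    L3       10  Finance
5    L7        8     Data
0    L7        7       HR
3    L6        7     Data
4    L3        4     Data
2    L5        3  Finance
value_counts of dept:
dept
Data       3
Finance    2
Eng        1
HR         1
Name: count, dtype: int64
reset_index():
      dept  count
0     Data      3
1  Finance      2
2      Eng      1
3       HR      1
add column count_plus_2 = t['count'] + 2:
      dept  count  count_plus_2
0     Data      3             5
1  Finance      2             4
2      Eng      1             3
3       HR      1             3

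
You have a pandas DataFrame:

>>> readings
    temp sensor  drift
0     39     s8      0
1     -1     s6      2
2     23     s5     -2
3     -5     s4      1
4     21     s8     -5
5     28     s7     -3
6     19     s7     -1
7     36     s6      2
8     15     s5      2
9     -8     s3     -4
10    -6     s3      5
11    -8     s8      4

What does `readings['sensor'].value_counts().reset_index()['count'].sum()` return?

12

value_counts of sensor:
sensor
s8    3
s6    2
s5    2
s7    2
s3    2
s4    1
Name: count, dtype: int64
reset_index():
  sensor  count
0     s8      3
1     s6      2
2     s5      2
3     s7      2
4     s3      2
5     s4      1
Finally, sum of column 'count' = 12.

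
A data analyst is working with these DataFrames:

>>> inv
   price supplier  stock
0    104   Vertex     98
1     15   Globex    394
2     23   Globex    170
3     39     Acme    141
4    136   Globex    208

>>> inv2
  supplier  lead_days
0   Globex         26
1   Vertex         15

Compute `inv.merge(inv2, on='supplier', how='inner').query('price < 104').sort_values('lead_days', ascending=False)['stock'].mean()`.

282.0

merge on 'supplier' (how='inner') → 4 rows:
   price supplier  stock  lead_days
0    104   Vertex     98         15
1     15   Globex    394         26
2     23   Globex    170         26
3    136   Globex    208         26
filter rows where price < 104:
   price supplier  stock  lead_days
1     15   Globex    394         26
2     23   Globex    170         26
sort by lead_days descending:
   price supplier  stock  lead_days
1     15   Globex    394         26
2     23   Globex    170         26
Hence 282.0.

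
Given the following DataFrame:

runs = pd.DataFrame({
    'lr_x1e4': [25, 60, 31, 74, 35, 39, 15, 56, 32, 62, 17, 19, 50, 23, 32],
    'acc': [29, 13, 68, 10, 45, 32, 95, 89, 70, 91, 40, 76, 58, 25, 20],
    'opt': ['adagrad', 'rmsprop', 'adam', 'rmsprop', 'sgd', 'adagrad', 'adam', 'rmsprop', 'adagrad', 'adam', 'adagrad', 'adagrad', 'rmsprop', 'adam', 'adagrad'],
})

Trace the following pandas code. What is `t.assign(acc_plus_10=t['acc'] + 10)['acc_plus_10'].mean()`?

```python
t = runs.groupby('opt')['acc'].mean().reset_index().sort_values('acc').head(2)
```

group by opt, mean of acc:
opt
adagrad    44.50
adam       69.75
rmsprop    42.50
sgd        45.00
Name: acc, dtype: float64
reset_index():
       opt    acc
0  adagrad  44.50
1     adam  69.75
2  rmsprop  42.50
3      sgd  45.00
sort by acc:
       opt    acc
2  rmsprop  42.50
0  adagrad  44.50
3      sgd  45.00
1     adam  69.75
take first 2 rows:
       opt   acc
2  rmsprop  42.5
0  adagrad  44.5
add column acc_plus_10 = t['acc'] + 10:
       opt   acc  acc_plus_10
2  rmsprop  42.5         52.5
0  adagrad  44.5         54.5
Taking the mean of column 'acc_plus_10' gives 53.5.

53.5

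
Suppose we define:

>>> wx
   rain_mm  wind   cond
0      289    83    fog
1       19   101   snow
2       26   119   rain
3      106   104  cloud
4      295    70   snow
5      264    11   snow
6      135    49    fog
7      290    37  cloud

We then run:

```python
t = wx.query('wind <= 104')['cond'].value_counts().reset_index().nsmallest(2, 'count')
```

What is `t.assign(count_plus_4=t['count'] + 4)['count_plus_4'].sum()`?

12

filter rows where wind <= 104:
   rain_mm  wind   cond
0      289    83    fog
1       19   101   snow
3      106   104  cloud
4      295    70   snow
5      264    11   snow
6      135    49    fog
7      290    37  cloud
value_counts of cond:
cond
snow     3
fog      2
cloud    2
Name: count, dtype: int64
reset_index():
    cond  count
0   snow      3
1    fog      2
2  cloud      2
take 2 rows with smallest count:
    cond  count
1    fog      2
2  cloud      2
add column count_plus_4 = t['count'] + 4:
    cond  count  count_plus_4
1    fog      2             6
2  cloud      2             6
The sum of column 'count_plus_4' is 12.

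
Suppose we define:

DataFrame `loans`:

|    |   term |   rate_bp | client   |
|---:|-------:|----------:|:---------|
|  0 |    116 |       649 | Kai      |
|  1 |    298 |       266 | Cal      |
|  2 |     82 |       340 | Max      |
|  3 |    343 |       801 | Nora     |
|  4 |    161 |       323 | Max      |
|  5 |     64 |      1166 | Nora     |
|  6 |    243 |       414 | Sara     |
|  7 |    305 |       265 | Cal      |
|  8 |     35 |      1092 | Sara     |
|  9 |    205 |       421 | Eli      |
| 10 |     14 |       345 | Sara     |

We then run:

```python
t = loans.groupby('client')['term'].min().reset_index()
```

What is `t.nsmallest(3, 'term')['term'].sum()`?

group by client, min of term:
client
Cal     298
Eli     205
Kai     116
Max      82
Nora     64
Sara     14
Name: term, dtype: int64
reset_index():
  client  term
0    Cal   298
1    Eli   205
2    Kai   116
3    Max    82
4   Nora    64
5   Sara    14
take 3 rows with smallest term:
  client  term
5   Sara    14
4   Nora    64
3    Max    82

160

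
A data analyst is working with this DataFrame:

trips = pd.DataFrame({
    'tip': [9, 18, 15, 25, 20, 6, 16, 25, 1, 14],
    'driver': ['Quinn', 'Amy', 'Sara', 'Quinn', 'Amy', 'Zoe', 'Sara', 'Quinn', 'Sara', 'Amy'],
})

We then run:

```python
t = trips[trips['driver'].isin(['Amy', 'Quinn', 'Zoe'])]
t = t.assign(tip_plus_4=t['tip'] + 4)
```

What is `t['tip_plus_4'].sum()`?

145

filter rows where driver in ['Amy', 'Quinn', 'Zoe']:
   tip driver
0    9  Quinn
1   18    Amy
3   25  Quinn
4   20    Amy
5    6    Zoe
7   25  Quinn
9   14    Amy
add column tip_plus_4 = t['tip'] + 4:
   tip driver  tip_plus_4
0    9  Quinn          13
1   18    Amy          22
3   25  Quinn          29
4   20    Amy          24
5    6    Zoe          10
7   25  Quinn          29
9   14    Amy          18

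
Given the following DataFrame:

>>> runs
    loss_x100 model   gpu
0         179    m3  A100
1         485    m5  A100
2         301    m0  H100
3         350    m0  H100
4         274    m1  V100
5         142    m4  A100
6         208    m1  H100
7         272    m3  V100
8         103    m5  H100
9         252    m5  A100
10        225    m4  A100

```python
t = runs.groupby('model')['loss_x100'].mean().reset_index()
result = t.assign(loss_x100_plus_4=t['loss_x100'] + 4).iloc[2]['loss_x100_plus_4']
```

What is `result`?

group by model, mean of loss_x100:
model
m0    325.5
m1    241.0
m3    225.5
m4    183.5
m5    280.0
Name: loss_x100, dtype: float64
reset_index():
  model  loss_x100
0    m0      325.5
1    m1      241.0
2    m3      225.5
3    m4      183.5
4    m5      280.0
add column loss_x100_plus_4 = t['loss_x100'] + 4:
  model  loss_x100  loss_x100_plus_4
0    m0      325.5             329.5
1    m1      241.0             245.0
2    m3      225.5             229.5
3    m4      183.5             187.5
4    m5      280.0             284.0
Reading off the value at position 2, column 'loss_x100_plus_4', we get 229.5.

229.5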